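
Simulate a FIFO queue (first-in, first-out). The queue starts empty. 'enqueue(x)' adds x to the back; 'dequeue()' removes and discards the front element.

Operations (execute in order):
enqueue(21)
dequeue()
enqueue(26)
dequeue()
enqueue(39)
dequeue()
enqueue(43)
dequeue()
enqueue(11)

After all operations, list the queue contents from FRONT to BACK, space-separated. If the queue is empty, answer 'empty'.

enqueue(21): [21]
dequeue(): []
enqueue(26): [26]
dequeue(): []
enqueue(39): [39]
dequeue(): []
enqueue(43): [43]
dequeue(): []
enqueue(11): [11]

Answer: 11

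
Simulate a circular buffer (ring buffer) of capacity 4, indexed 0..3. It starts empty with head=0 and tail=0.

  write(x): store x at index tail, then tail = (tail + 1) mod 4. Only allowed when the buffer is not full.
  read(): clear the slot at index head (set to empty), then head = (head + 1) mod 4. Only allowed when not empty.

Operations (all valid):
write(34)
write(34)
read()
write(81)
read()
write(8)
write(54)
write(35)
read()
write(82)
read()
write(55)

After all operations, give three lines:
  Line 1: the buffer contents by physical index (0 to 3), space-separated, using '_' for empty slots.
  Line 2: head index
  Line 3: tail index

write(34): buf=[34 _ _ _], head=0, tail=1, size=1
write(34): buf=[34 34 _ _], head=0, tail=2, size=2
read(): buf=[_ 34 _ _], head=1, tail=2, size=1
write(81): buf=[_ 34 81 _], head=1, tail=3, size=2
read(): buf=[_ _ 81 _], head=2, tail=3, size=1
write(8): buf=[_ _ 81 8], head=2, tail=0, size=2
write(54): buf=[54 _ 81 8], head=2, tail=1, size=3
write(35): buf=[54 35 81 8], head=2, tail=2, size=4
read(): buf=[54 35 _ 8], head=3, tail=2, size=3
write(82): buf=[54 35 82 8], head=3, tail=3, size=4
read(): buf=[54 35 82 _], head=0, tail=3, size=3
write(55): buf=[54 35 82 55], head=0, tail=0, size=4

Answer: 54 35 82 55
0
0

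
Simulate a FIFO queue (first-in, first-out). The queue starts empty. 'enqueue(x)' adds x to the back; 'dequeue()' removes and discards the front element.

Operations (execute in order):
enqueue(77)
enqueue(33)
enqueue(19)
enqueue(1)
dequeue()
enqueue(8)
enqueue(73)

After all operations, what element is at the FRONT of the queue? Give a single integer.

enqueue(77): queue = [77]
enqueue(33): queue = [77, 33]
enqueue(19): queue = [77, 33, 19]
enqueue(1): queue = [77, 33, 19, 1]
dequeue(): queue = [33, 19, 1]
enqueue(8): queue = [33, 19, 1, 8]
enqueue(73): queue = [33, 19, 1, 8, 73]

Answer: 33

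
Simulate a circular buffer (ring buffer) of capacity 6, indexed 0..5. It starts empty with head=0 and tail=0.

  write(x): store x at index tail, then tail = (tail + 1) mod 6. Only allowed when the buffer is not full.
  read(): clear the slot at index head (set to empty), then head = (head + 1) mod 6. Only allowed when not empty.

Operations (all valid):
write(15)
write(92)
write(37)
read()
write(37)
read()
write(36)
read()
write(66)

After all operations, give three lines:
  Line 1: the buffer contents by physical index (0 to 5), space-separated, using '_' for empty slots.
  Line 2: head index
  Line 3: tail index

write(15): buf=[15 _ _ _ _ _], head=0, tail=1, size=1
write(92): buf=[15 92 _ _ _ _], head=0, tail=2, size=2
write(37): buf=[15 92 37 _ _ _], head=0, tail=3, size=3
read(): buf=[_ 92 37 _ _ _], head=1, tail=3, size=2
write(37): buf=[_ 92 37 37 _ _], head=1, tail=4, size=3
read(): buf=[_ _ 37 37 _ _], head=2, tail=4, size=2
write(36): buf=[_ _ 37 37 36 _], head=2, tail=5, size=3
read(): buf=[_ _ _ 37 36 _], head=3, tail=5, size=2
write(66): buf=[_ _ _ 37 36 66], head=3, tail=0, size=3

Answer: _ _ _ 37 36 66
3
0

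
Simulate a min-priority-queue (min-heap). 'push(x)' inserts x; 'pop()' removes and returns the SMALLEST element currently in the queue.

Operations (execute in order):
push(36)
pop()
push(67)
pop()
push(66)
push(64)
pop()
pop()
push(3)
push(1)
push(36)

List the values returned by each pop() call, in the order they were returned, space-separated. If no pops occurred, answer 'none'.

push(36): heap contents = [36]
pop() → 36: heap contents = []
push(67): heap contents = [67]
pop() → 67: heap contents = []
push(66): heap contents = [66]
push(64): heap contents = [64, 66]
pop() → 64: heap contents = [66]
pop() → 66: heap contents = []
push(3): heap contents = [3]
push(1): heap contents = [1, 3]
push(36): heap contents = [1, 3, 36]

Answer: 36 67 64 66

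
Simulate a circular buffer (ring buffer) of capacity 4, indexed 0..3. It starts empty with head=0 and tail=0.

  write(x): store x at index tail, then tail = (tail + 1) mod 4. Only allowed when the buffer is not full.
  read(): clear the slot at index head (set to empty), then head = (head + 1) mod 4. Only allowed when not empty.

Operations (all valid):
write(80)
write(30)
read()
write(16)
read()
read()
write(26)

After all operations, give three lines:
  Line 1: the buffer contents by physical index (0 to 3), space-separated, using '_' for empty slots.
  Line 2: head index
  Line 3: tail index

Answer: _ _ _ 26
3
0

Derivation:
write(80): buf=[80 _ _ _], head=0, tail=1, size=1
write(30): buf=[80 30 _ _], head=0, tail=2, size=2
read(): buf=[_ 30 _ _], head=1, tail=2, size=1
write(16): buf=[_ 30 16 _], head=1, tail=3, size=2
read(): buf=[_ _ 16 _], head=2, tail=3, size=1
read(): buf=[_ _ _ _], head=3, tail=3, size=0
write(26): buf=[_ _ _ 26], head=3, tail=0, size=1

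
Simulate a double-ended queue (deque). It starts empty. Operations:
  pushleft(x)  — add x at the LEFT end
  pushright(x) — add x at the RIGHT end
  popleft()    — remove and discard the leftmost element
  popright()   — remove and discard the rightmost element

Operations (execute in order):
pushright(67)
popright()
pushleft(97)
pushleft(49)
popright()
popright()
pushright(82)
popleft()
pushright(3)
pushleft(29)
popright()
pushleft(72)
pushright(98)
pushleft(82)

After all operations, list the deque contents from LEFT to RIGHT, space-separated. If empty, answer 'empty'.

Answer: 82 72 29 98

Derivation:
pushright(67): [67]
popright(): []
pushleft(97): [97]
pushleft(49): [49, 97]
popright(): [49]
popright(): []
pushright(82): [82]
popleft(): []
pushright(3): [3]
pushleft(29): [29, 3]
popright(): [29]
pushleft(72): [72, 29]
pushright(98): [72, 29, 98]
pushleft(82): [82, 72, 29, 98]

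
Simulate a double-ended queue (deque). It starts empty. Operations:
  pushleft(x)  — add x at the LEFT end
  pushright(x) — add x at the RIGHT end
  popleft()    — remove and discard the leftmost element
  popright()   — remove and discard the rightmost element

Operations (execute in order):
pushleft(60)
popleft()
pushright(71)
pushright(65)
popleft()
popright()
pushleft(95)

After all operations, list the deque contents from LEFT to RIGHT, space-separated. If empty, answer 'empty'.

Answer: 95

Derivation:
pushleft(60): [60]
popleft(): []
pushright(71): [71]
pushright(65): [71, 65]
popleft(): [65]
popright(): []
pushleft(95): [95]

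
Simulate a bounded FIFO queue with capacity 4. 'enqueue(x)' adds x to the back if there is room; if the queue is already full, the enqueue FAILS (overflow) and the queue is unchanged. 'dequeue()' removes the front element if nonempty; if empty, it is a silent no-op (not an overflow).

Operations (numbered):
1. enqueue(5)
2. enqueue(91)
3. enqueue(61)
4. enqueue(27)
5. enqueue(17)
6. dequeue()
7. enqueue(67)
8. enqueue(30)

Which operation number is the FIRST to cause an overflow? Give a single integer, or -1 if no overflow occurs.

Answer: 5

Derivation:
1. enqueue(5): size=1
2. enqueue(91): size=2
3. enqueue(61): size=3
4. enqueue(27): size=4
5. enqueue(17): size=4=cap → OVERFLOW (fail)
6. dequeue(): size=3
7. enqueue(67): size=4
8. enqueue(30): size=4=cap → OVERFLOW (fail)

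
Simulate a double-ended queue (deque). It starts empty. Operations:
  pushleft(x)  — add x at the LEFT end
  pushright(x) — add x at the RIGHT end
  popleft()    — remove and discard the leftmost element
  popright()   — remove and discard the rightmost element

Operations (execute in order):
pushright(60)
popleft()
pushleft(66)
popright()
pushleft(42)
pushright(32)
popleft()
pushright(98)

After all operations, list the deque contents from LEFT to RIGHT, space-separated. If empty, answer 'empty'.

Answer: 32 98

Derivation:
pushright(60): [60]
popleft(): []
pushleft(66): [66]
popright(): []
pushleft(42): [42]
pushright(32): [42, 32]
popleft(): [32]
pushright(98): [32, 98]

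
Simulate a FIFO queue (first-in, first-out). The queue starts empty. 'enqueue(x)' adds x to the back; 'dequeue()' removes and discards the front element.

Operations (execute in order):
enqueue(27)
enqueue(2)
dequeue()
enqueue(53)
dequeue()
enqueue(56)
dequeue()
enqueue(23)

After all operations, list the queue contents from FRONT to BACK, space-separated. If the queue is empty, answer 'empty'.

enqueue(27): [27]
enqueue(2): [27, 2]
dequeue(): [2]
enqueue(53): [2, 53]
dequeue(): [53]
enqueue(56): [53, 56]
dequeue(): [56]
enqueue(23): [56, 23]

Answer: 56 23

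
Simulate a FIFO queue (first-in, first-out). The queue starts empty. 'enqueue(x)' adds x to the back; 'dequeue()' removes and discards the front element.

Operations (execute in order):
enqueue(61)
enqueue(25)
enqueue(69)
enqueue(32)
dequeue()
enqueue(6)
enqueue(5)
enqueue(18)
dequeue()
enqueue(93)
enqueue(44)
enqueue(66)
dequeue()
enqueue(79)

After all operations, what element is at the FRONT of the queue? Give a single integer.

Answer: 32

Derivation:
enqueue(61): queue = [61]
enqueue(25): queue = [61, 25]
enqueue(69): queue = [61, 25, 69]
enqueue(32): queue = [61, 25, 69, 32]
dequeue(): queue = [25, 69, 32]
enqueue(6): queue = [25, 69, 32, 6]
enqueue(5): queue = [25, 69, 32, 6, 5]
enqueue(18): queue = [25, 69, 32, 6, 5, 18]
dequeue(): queue = [69, 32, 6, 5, 18]
enqueue(93): queue = [69, 32, 6, 5, 18, 93]
enqueue(44): queue = [69, 32, 6, 5, 18, 93, 44]
enqueue(66): queue = [69, 32, 6, 5, 18, 93, 44, 66]
dequeue(): queue = [32, 6, 5, 18, 93, 44, 66]
enqueue(79): queue = [32, 6, 5, 18, 93, 44, 66, 79]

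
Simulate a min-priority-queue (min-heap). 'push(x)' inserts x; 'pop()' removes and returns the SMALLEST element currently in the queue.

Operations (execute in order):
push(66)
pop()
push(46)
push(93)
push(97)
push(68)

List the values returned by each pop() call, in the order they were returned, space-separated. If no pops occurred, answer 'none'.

push(66): heap contents = [66]
pop() → 66: heap contents = []
push(46): heap contents = [46]
push(93): heap contents = [46, 93]
push(97): heap contents = [46, 93, 97]
push(68): heap contents = [46, 68, 93, 97]

Answer: 66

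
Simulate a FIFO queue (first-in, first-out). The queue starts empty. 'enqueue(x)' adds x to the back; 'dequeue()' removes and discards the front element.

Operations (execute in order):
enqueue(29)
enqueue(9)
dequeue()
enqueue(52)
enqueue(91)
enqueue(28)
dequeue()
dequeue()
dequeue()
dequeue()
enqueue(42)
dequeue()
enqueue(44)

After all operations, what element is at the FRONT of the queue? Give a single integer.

Answer: 44

Derivation:
enqueue(29): queue = [29]
enqueue(9): queue = [29, 9]
dequeue(): queue = [9]
enqueue(52): queue = [9, 52]
enqueue(91): queue = [9, 52, 91]
enqueue(28): queue = [9, 52, 91, 28]
dequeue(): queue = [52, 91, 28]
dequeue(): queue = [91, 28]
dequeue(): queue = [28]
dequeue(): queue = []
enqueue(42): queue = [42]
dequeue(): queue = []
enqueue(44): queue = [44]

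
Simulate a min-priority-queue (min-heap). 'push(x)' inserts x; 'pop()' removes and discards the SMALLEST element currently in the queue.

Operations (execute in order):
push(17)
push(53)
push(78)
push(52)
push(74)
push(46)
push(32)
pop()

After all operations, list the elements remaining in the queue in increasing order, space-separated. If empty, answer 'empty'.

Answer: 32 46 52 53 74 78

Derivation:
push(17): heap contents = [17]
push(53): heap contents = [17, 53]
push(78): heap contents = [17, 53, 78]
push(52): heap contents = [17, 52, 53, 78]
push(74): heap contents = [17, 52, 53, 74, 78]
push(46): heap contents = [17, 46, 52, 53, 74, 78]
push(32): heap contents = [17, 32, 46, 52, 53, 74, 78]
pop() → 17: heap contents = [32, 46, 52, 53, 74, 78]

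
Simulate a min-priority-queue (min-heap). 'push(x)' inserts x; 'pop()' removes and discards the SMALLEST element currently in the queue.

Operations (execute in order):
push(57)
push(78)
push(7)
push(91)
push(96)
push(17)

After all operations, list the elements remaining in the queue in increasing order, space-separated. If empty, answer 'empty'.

push(57): heap contents = [57]
push(78): heap contents = [57, 78]
push(7): heap contents = [7, 57, 78]
push(91): heap contents = [7, 57, 78, 91]
push(96): heap contents = [7, 57, 78, 91, 96]
push(17): heap contents = [7, 17, 57, 78, 91, 96]

Answer: 7 17 57 78 91 96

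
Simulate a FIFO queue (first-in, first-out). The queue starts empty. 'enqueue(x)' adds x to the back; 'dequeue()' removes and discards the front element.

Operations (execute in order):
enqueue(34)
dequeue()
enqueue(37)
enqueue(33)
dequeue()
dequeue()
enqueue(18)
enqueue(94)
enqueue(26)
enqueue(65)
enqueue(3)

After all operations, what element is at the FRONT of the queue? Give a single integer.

enqueue(34): queue = [34]
dequeue(): queue = []
enqueue(37): queue = [37]
enqueue(33): queue = [37, 33]
dequeue(): queue = [33]
dequeue(): queue = []
enqueue(18): queue = [18]
enqueue(94): queue = [18, 94]
enqueue(26): queue = [18, 94, 26]
enqueue(65): queue = [18, 94, 26, 65]
enqueue(3): queue = [18, 94, 26, 65, 3]

Answer: 18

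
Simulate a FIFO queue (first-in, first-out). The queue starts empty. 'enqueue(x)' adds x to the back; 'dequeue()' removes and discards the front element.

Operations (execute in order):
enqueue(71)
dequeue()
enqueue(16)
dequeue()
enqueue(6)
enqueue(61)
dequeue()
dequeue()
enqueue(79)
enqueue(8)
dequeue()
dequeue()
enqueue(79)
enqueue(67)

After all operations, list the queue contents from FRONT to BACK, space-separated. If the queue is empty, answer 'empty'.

Answer: 79 67

Derivation:
enqueue(71): [71]
dequeue(): []
enqueue(16): [16]
dequeue(): []
enqueue(6): [6]
enqueue(61): [6, 61]
dequeue(): [61]
dequeue(): []
enqueue(79): [79]
enqueue(8): [79, 8]
dequeue(): [8]
dequeue(): []
enqueue(79): [79]
enqueue(67): [79, 67]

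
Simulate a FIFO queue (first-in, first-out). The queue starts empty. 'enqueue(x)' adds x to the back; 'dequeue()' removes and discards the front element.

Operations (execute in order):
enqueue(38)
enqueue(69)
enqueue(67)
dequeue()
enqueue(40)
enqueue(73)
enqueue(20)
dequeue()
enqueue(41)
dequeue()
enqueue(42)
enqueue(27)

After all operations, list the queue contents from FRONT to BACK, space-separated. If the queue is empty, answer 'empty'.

enqueue(38): [38]
enqueue(69): [38, 69]
enqueue(67): [38, 69, 67]
dequeue(): [69, 67]
enqueue(40): [69, 67, 40]
enqueue(73): [69, 67, 40, 73]
enqueue(20): [69, 67, 40, 73, 20]
dequeue(): [67, 40, 73, 20]
enqueue(41): [67, 40, 73, 20, 41]
dequeue(): [40, 73, 20, 41]
enqueue(42): [40, 73, 20, 41, 42]
enqueue(27): [40, 73, 20, 41, 42, 27]

Answer: 40 73 20 41 42 27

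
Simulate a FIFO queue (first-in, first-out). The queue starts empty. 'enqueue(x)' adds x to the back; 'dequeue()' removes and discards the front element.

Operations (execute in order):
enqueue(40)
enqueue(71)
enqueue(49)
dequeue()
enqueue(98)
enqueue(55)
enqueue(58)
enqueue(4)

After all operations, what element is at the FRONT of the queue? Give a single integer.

enqueue(40): queue = [40]
enqueue(71): queue = [40, 71]
enqueue(49): queue = [40, 71, 49]
dequeue(): queue = [71, 49]
enqueue(98): queue = [71, 49, 98]
enqueue(55): queue = [71, 49, 98, 55]
enqueue(58): queue = [71, 49, 98, 55, 58]
enqueue(4): queue = [71, 49, 98, 55, 58, 4]

Answer: 71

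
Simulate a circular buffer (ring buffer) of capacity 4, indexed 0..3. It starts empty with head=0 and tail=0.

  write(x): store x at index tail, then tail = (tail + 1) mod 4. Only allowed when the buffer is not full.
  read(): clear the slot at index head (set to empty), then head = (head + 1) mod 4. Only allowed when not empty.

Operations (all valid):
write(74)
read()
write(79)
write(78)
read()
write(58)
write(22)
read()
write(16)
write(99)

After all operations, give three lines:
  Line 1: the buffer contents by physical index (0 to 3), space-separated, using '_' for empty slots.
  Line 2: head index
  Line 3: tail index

Answer: 22 16 99 58
3
3

Derivation:
write(74): buf=[74 _ _ _], head=0, tail=1, size=1
read(): buf=[_ _ _ _], head=1, tail=1, size=0
write(79): buf=[_ 79 _ _], head=1, tail=2, size=1
write(78): buf=[_ 79 78 _], head=1, tail=3, size=2
read(): buf=[_ _ 78 _], head=2, tail=3, size=1
write(58): buf=[_ _ 78 58], head=2, tail=0, size=2
write(22): buf=[22 _ 78 58], head=2, tail=1, size=3
read(): buf=[22 _ _ 58], head=3, tail=1, size=2
write(16): buf=[22 16 _ 58], head=3, tail=2, size=3
write(99): buf=[22 16 99 58], head=3, tail=3, size=4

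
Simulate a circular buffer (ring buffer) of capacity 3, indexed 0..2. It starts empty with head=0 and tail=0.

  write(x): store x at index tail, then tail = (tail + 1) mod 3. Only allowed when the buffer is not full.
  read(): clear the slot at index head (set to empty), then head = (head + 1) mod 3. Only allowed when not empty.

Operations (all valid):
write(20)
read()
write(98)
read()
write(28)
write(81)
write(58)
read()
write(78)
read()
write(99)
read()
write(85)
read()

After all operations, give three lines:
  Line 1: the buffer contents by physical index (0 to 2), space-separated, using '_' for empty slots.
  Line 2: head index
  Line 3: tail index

Answer: 99 85 _
0
2

Derivation:
write(20): buf=[20 _ _], head=0, tail=1, size=1
read(): buf=[_ _ _], head=1, tail=1, size=0
write(98): buf=[_ 98 _], head=1, tail=2, size=1
read(): buf=[_ _ _], head=2, tail=2, size=0
write(28): buf=[_ _ 28], head=2, tail=0, size=1
write(81): buf=[81 _ 28], head=2, tail=1, size=2
write(58): buf=[81 58 28], head=2, tail=2, size=3
read(): buf=[81 58 _], head=0, tail=2, size=2
write(78): buf=[81 58 78], head=0, tail=0, size=3
read(): buf=[_ 58 78], head=1, tail=0, size=2
write(99): buf=[99 58 78], head=1, tail=1, size=3
read(): buf=[99 _ 78], head=2, tail=1, size=2
write(85): buf=[99 85 78], head=2, tail=2, size=3
read(): buf=[99 85 _], head=0, tail=2, size=2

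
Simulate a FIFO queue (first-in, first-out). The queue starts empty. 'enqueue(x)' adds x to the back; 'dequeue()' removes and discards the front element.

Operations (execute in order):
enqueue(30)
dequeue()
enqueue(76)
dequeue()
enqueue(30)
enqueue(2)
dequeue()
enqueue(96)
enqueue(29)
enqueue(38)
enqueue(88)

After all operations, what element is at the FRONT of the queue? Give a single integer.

Answer: 2

Derivation:
enqueue(30): queue = [30]
dequeue(): queue = []
enqueue(76): queue = [76]
dequeue(): queue = []
enqueue(30): queue = [30]
enqueue(2): queue = [30, 2]
dequeue(): queue = [2]
enqueue(96): queue = [2, 96]
enqueue(29): queue = [2, 96, 29]
enqueue(38): queue = [2, 96, 29, 38]
enqueue(88): queue = [2, 96, 29, 38, 88]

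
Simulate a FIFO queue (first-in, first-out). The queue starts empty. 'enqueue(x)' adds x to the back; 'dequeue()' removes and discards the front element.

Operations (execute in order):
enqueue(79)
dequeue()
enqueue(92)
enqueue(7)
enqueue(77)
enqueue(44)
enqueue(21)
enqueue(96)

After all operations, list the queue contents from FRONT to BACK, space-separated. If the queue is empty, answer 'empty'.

Answer: 92 7 77 44 21 96

Derivation:
enqueue(79): [79]
dequeue(): []
enqueue(92): [92]
enqueue(7): [92, 7]
enqueue(77): [92, 7, 77]
enqueue(44): [92, 7, 77, 44]
enqueue(21): [92, 7, 77, 44, 21]
enqueue(96): [92, 7, 77, 44, 21, 96]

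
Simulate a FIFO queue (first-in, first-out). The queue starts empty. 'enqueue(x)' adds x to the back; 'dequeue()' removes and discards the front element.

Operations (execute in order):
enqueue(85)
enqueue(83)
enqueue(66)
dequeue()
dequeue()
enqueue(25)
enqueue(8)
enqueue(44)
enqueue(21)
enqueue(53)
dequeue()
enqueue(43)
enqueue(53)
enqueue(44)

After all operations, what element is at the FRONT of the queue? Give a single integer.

Answer: 25

Derivation:
enqueue(85): queue = [85]
enqueue(83): queue = [85, 83]
enqueue(66): queue = [85, 83, 66]
dequeue(): queue = [83, 66]
dequeue(): queue = [66]
enqueue(25): queue = [66, 25]
enqueue(8): queue = [66, 25, 8]
enqueue(44): queue = [66, 25, 8, 44]
enqueue(21): queue = [66, 25, 8, 44, 21]
enqueue(53): queue = [66, 25, 8, 44, 21, 53]
dequeue(): queue = [25, 8, 44, 21, 53]
enqueue(43): queue = [25, 8, 44, 21, 53, 43]
enqueue(53): queue = [25, 8, 44, 21, 53, 43, 53]
enqueue(44): queue = [25, 8, 44, 21, 53, 43, 53, 44]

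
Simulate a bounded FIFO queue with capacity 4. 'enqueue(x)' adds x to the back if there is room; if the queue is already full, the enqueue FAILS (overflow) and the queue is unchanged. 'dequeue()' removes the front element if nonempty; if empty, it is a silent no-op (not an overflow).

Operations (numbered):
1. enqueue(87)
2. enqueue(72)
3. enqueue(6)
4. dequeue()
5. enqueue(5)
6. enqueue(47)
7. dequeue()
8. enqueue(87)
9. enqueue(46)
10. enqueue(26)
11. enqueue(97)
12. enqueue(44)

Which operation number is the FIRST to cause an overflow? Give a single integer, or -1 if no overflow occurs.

1. enqueue(87): size=1
2. enqueue(72): size=2
3. enqueue(6): size=3
4. dequeue(): size=2
5. enqueue(5): size=3
6. enqueue(47): size=4
7. dequeue(): size=3
8. enqueue(87): size=4
9. enqueue(46): size=4=cap → OVERFLOW (fail)
10. enqueue(26): size=4=cap → OVERFLOW (fail)
11. enqueue(97): size=4=cap → OVERFLOW (fail)
12. enqueue(44): size=4=cap → OVERFLOW (fail)

Answer: 9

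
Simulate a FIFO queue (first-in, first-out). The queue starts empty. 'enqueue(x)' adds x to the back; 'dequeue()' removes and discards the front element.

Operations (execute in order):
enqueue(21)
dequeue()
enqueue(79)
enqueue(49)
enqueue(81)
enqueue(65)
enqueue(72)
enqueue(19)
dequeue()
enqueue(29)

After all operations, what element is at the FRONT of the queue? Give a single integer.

Answer: 49

Derivation:
enqueue(21): queue = [21]
dequeue(): queue = []
enqueue(79): queue = [79]
enqueue(49): queue = [79, 49]
enqueue(81): queue = [79, 49, 81]
enqueue(65): queue = [79, 49, 81, 65]
enqueue(72): queue = [79, 49, 81, 65, 72]
enqueue(19): queue = [79, 49, 81, 65, 72, 19]
dequeue(): queue = [49, 81, 65, 72, 19]
enqueue(29): queue = [49, 81, 65, 72, 19, 29]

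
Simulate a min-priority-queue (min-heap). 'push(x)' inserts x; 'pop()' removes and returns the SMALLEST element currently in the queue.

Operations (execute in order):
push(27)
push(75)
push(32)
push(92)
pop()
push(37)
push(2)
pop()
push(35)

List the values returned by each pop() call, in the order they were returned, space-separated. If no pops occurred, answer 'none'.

push(27): heap contents = [27]
push(75): heap contents = [27, 75]
push(32): heap contents = [27, 32, 75]
push(92): heap contents = [27, 32, 75, 92]
pop() → 27: heap contents = [32, 75, 92]
push(37): heap contents = [32, 37, 75, 92]
push(2): heap contents = [2, 32, 37, 75, 92]
pop() → 2: heap contents = [32, 37, 75, 92]
push(35): heap contents = [32, 35, 37, 75, 92]

Answer: 27 2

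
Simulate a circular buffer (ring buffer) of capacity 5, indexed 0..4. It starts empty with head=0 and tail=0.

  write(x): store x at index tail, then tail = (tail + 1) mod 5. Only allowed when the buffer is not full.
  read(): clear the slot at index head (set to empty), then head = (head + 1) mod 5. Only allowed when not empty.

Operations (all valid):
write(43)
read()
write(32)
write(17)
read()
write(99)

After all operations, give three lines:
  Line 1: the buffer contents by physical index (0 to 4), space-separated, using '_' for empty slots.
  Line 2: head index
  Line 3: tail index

Answer: _ _ 17 99 _
2
4

Derivation:
write(43): buf=[43 _ _ _ _], head=0, tail=1, size=1
read(): buf=[_ _ _ _ _], head=1, tail=1, size=0
write(32): buf=[_ 32 _ _ _], head=1, tail=2, size=1
write(17): buf=[_ 32 17 _ _], head=1, tail=3, size=2
read(): buf=[_ _ 17 _ _], head=2, tail=3, size=1
write(99): buf=[_ _ 17 99 _], head=2, tail=4, size=2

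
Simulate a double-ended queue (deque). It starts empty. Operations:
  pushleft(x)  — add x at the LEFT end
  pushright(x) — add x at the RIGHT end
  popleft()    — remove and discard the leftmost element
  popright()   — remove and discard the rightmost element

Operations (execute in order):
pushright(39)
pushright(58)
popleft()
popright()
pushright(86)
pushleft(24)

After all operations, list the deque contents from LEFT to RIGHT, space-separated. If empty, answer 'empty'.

pushright(39): [39]
pushright(58): [39, 58]
popleft(): [58]
popright(): []
pushright(86): [86]
pushleft(24): [24, 86]

Answer: 24 86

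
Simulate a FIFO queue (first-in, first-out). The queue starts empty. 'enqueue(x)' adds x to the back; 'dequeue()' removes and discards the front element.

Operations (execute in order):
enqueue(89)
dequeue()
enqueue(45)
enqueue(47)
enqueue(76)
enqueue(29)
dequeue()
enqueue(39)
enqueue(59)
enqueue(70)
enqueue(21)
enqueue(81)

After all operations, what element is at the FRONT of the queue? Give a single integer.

Answer: 47

Derivation:
enqueue(89): queue = [89]
dequeue(): queue = []
enqueue(45): queue = [45]
enqueue(47): queue = [45, 47]
enqueue(76): queue = [45, 47, 76]
enqueue(29): queue = [45, 47, 76, 29]
dequeue(): queue = [47, 76, 29]
enqueue(39): queue = [47, 76, 29, 39]
enqueue(59): queue = [47, 76, 29, 39, 59]
enqueue(70): queue = [47, 76, 29, 39, 59, 70]
enqueue(21): queue = [47, 76, 29, 39, 59, 70, 21]
enqueue(81): queue = [47, 76, 29, 39, 59, 70, 21, 81]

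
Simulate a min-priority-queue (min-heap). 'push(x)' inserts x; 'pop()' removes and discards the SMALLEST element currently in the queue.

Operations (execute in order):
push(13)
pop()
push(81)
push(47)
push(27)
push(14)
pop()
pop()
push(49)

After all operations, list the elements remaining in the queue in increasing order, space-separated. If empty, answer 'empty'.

push(13): heap contents = [13]
pop() → 13: heap contents = []
push(81): heap contents = [81]
push(47): heap contents = [47, 81]
push(27): heap contents = [27, 47, 81]
push(14): heap contents = [14, 27, 47, 81]
pop() → 14: heap contents = [27, 47, 81]
pop() → 27: heap contents = [47, 81]
push(49): heap contents = [47, 49, 81]

Answer: 47 49 81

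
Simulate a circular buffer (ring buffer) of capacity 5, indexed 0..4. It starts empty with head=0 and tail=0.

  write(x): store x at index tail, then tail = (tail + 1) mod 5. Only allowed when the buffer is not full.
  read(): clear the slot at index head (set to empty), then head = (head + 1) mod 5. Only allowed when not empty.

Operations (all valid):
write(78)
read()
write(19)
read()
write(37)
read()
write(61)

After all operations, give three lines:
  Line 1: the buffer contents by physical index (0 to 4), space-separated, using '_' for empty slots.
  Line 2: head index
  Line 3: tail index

Answer: _ _ _ 61 _
3
4

Derivation:
write(78): buf=[78 _ _ _ _], head=0, tail=1, size=1
read(): buf=[_ _ _ _ _], head=1, tail=1, size=0
write(19): buf=[_ 19 _ _ _], head=1, tail=2, size=1
read(): buf=[_ _ _ _ _], head=2, tail=2, size=0
write(37): buf=[_ _ 37 _ _], head=2, tail=3, size=1
read(): buf=[_ _ _ _ _], head=3, tail=3, size=0
write(61): buf=[_ _ _ 61 _], head=3, tail=4, size=1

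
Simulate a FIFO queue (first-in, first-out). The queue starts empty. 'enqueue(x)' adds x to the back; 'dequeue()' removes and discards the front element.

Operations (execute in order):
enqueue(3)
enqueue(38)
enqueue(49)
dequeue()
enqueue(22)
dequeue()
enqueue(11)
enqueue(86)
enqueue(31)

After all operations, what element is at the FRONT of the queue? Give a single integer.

enqueue(3): queue = [3]
enqueue(38): queue = [3, 38]
enqueue(49): queue = [3, 38, 49]
dequeue(): queue = [38, 49]
enqueue(22): queue = [38, 49, 22]
dequeue(): queue = [49, 22]
enqueue(11): queue = [49, 22, 11]
enqueue(86): queue = [49, 22, 11, 86]
enqueue(31): queue = [49, 22, 11, 86, 31]

Answer: 49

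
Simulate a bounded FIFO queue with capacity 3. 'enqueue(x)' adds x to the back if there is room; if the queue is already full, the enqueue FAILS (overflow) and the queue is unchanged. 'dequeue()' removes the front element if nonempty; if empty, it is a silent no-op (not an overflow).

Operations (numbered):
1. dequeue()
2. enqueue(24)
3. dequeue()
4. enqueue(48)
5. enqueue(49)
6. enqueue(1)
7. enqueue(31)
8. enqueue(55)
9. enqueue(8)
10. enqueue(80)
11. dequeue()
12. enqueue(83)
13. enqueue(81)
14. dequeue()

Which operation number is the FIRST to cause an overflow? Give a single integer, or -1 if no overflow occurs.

1. dequeue(): empty, no-op, size=0
2. enqueue(24): size=1
3. dequeue(): size=0
4. enqueue(48): size=1
5. enqueue(49): size=2
6. enqueue(1): size=3
7. enqueue(31): size=3=cap → OVERFLOW (fail)
8. enqueue(55): size=3=cap → OVERFLOW (fail)
9. enqueue(8): size=3=cap → OVERFLOW (fail)
10. enqueue(80): size=3=cap → OVERFLOW (fail)
11. dequeue(): size=2
12. enqueue(83): size=3
13. enqueue(81): size=3=cap → OVERFLOW (fail)
14. dequeue(): size=2

Answer: 7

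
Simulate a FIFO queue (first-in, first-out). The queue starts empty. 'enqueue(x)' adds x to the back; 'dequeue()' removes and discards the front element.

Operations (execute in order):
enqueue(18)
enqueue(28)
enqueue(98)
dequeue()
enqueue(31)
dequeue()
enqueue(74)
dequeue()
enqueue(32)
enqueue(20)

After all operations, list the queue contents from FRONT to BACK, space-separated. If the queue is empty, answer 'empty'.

Answer: 31 74 32 20

Derivation:
enqueue(18): [18]
enqueue(28): [18, 28]
enqueue(98): [18, 28, 98]
dequeue(): [28, 98]
enqueue(31): [28, 98, 31]
dequeue(): [98, 31]
enqueue(74): [98, 31, 74]
dequeue(): [31, 74]
enqueue(32): [31, 74, 32]
enqueue(20): [31, 74, 32, 20]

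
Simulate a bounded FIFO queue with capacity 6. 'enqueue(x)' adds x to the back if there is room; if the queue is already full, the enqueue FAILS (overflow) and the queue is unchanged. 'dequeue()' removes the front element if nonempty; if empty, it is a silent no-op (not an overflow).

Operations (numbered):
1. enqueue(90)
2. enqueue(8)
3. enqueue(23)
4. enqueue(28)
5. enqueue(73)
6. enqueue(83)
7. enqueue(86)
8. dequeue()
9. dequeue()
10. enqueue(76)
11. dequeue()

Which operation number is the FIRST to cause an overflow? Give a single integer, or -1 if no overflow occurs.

Answer: 7

Derivation:
1. enqueue(90): size=1
2. enqueue(8): size=2
3. enqueue(23): size=3
4. enqueue(28): size=4
5. enqueue(73): size=5
6. enqueue(83): size=6
7. enqueue(86): size=6=cap → OVERFLOW (fail)
8. dequeue(): size=5
9. dequeue(): size=4
10. enqueue(76): size=5
11. dequeue(): size=4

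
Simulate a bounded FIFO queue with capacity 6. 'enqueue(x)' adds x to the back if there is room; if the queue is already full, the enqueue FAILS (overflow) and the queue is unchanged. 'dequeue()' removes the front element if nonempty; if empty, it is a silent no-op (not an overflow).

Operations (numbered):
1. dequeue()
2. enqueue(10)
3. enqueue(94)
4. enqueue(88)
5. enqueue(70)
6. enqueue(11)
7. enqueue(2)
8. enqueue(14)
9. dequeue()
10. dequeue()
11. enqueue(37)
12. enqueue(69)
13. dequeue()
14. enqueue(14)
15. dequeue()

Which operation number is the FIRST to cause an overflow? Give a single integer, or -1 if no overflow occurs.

1. dequeue(): empty, no-op, size=0
2. enqueue(10): size=1
3. enqueue(94): size=2
4. enqueue(88): size=3
5. enqueue(70): size=4
6. enqueue(11): size=5
7. enqueue(2): size=6
8. enqueue(14): size=6=cap → OVERFLOW (fail)
9. dequeue(): size=5
10. dequeue(): size=4
11. enqueue(37): size=5
12. enqueue(69): size=6
13. dequeue(): size=5
14. enqueue(14): size=6
15. dequeue(): size=5

Answer: 8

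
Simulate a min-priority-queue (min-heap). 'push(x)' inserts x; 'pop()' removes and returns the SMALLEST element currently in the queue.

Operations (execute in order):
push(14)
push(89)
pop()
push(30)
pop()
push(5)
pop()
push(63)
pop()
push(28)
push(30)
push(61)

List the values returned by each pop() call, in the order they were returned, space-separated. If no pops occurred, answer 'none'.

Answer: 14 30 5 63

Derivation:
push(14): heap contents = [14]
push(89): heap contents = [14, 89]
pop() → 14: heap contents = [89]
push(30): heap contents = [30, 89]
pop() → 30: heap contents = [89]
push(5): heap contents = [5, 89]
pop() → 5: heap contents = [89]
push(63): heap contents = [63, 89]
pop() → 63: heap contents = [89]
push(28): heap contents = [28, 89]
push(30): heap contents = [28, 30, 89]
push(61): heap contents = [28, 30, 61, 89]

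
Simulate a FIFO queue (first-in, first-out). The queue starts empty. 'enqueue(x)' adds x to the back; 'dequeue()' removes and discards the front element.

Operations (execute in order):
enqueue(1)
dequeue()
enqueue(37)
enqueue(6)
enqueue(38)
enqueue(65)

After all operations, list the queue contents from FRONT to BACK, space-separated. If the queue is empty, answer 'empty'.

enqueue(1): [1]
dequeue(): []
enqueue(37): [37]
enqueue(6): [37, 6]
enqueue(38): [37, 6, 38]
enqueue(65): [37, 6, 38, 65]

Answer: 37 6 38 65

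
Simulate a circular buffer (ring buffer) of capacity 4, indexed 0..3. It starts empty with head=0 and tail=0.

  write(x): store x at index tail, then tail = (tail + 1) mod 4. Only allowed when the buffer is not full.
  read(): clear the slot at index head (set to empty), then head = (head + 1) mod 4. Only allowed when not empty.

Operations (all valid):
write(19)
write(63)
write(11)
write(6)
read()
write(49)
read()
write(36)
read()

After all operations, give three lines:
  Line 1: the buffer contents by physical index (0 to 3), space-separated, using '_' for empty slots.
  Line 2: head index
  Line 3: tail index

write(19): buf=[19 _ _ _], head=0, tail=1, size=1
write(63): buf=[19 63 _ _], head=0, tail=2, size=2
write(11): buf=[19 63 11 _], head=0, tail=3, size=3
write(6): buf=[19 63 11 6], head=0, tail=0, size=4
read(): buf=[_ 63 11 6], head=1, tail=0, size=3
write(49): buf=[49 63 11 6], head=1, tail=1, size=4
read(): buf=[49 _ 11 6], head=2, tail=1, size=3
write(36): buf=[49 36 11 6], head=2, tail=2, size=4
read(): buf=[49 36 _ 6], head=3, tail=2, size=3

Answer: 49 36 _ 6
3
2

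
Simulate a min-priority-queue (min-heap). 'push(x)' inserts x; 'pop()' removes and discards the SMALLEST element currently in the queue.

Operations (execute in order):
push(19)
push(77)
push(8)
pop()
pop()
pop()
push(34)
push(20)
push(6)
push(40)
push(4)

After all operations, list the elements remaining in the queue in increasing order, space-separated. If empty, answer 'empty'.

push(19): heap contents = [19]
push(77): heap contents = [19, 77]
push(8): heap contents = [8, 19, 77]
pop() → 8: heap contents = [19, 77]
pop() → 19: heap contents = [77]
pop() → 77: heap contents = []
push(34): heap contents = [34]
push(20): heap contents = [20, 34]
push(6): heap contents = [6, 20, 34]
push(40): heap contents = [6, 20, 34, 40]
push(4): heap contents = [4, 6, 20, 34, 40]

Answer: 4 6 20 34 40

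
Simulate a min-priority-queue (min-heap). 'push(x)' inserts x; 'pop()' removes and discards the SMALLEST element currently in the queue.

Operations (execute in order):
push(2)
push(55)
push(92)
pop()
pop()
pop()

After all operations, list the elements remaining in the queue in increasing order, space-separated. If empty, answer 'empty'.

push(2): heap contents = [2]
push(55): heap contents = [2, 55]
push(92): heap contents = [2, 55, 92]
pop() → 2: heap contents = [55, 92]
pop() → 55: heap contents = [92]
pop() → 92: heap contents = []

Answer: empty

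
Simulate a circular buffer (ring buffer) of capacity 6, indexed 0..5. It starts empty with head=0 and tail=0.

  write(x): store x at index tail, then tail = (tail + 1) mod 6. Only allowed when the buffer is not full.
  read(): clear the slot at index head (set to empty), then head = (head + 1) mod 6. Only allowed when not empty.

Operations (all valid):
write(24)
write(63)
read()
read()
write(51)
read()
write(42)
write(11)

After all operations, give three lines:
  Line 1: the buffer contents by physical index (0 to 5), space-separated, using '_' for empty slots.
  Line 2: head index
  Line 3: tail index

write(24): buf=[24 _ _ _ _ _], head=0, tail=1, size=1
write(63): buf=[24 63 _ _ _ _], head=0, tail=2, size=2
read(): buf=[_ 63 _ _ _ _], head=1, tail=2, size=1
read(): buf=[_ _ _ _ _ _], head=2, tail=2, size=0
write(51): buf=[_ _ 51 _ _ _], head=2, tail=3, size=1
read(): buf=[_ _ _ _ _ _], head=3, tail=3, size=0
write(42): buf=[_ _ _ 42 _ _], head=3, tail=4, size=1
write(11): buf=[_ _ _ 42 11 _], head=3, tail=5, size=2

Answer: _ _ _ 42 11 _
3
5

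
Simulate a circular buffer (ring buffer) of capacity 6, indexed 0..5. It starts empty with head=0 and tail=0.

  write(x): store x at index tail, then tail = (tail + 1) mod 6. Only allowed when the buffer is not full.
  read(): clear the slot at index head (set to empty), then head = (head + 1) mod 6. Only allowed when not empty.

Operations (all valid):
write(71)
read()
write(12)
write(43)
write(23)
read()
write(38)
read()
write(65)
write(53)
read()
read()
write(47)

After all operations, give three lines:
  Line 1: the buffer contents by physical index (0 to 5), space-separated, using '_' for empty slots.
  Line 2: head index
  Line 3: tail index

write(71): buf=[71 _ _ _ _ _], head=0, tail=1, size=1
read(): buf=[_ _ _ _ _ _], head=1, tail=1, size=0
write(12): buf=[_ 12 _ _ _ _], head=1, tail=2, size=1
write(43): buf=[_ 12 43 _ _ _], head=1, tail=3, size=2
write(23): buf=[_ 12 43 23 _ _], head=1, tail=4, size=3
read(): buf=[_ _ 43 23 _ _], head=2, tail=4, size=2
write(38): buf=[_ _ 43 23 38 _], head=2, tail=5, size=3
read(): buf=[_ _ _ 23 38 _], head=3, tail=5, size=2
write(65): buf=[_ _ _ 23 38 65], head=3, tail=0, size=3
write(53): buf=[53 _ _ 23 38 65], head=3, tail=1, size=4
read(): buf=[53 _ _ _ 38 65], head=4, tail=1, size=3
read(): buf=[53 _ _ _ _ 65], head=5, tail=1, size=2
write(47): buf=[53 47 _ _ _ 65], head=5, tail=2, size=3

Answer: 53 47 _ _ _ 65
5
2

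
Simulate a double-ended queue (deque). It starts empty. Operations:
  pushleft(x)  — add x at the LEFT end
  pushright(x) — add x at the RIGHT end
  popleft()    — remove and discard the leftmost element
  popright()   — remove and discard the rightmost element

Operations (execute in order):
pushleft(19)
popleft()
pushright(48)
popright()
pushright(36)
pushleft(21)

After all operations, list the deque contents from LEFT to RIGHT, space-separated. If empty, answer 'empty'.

pushleft(19): [19]
popleft(): []
pushright(48): [48]
popright(): []
pushright(36): [36]
pushleft(21): [21, 36]

Answer: 21 36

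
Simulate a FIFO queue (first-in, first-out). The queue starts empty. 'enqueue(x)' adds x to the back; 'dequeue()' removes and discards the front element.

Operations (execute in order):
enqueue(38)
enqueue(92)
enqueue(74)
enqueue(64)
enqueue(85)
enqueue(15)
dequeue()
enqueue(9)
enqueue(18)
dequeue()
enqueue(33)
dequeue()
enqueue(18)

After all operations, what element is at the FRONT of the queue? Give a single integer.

Answer: 64

Derivation:
enqueue(38): queue = [38]
enqueue(92): queue = [38, 92]
enqueue(74): queue = [38, 92, 74]
enqueue(64): queue = [38, 92, 74, 64]
enqueue(85): queue = [38, 92, 74, 64, 85]
enqueue(15): queue = [38, 92, 74, 64, 85, 15]
dequeue(): queue = [92, 74, 64, 85, 15]
enqueue(9): queue = [92, 74, 64, 85, 15, 9]
enqueue(18): queue = [92, 74, 64, 85, 15, 9, 18]
dequeue(): queue = [74, 64, 85, 15, 9, 18]
enqueue(33): queue = [74, 64, 85, 15, 9, 18, 33]
dequeue(): queue = [64, 85, 15, 9, 18, 33]
enqueue(18): queue = [64, 85, 15, 9, 18, 33, 18]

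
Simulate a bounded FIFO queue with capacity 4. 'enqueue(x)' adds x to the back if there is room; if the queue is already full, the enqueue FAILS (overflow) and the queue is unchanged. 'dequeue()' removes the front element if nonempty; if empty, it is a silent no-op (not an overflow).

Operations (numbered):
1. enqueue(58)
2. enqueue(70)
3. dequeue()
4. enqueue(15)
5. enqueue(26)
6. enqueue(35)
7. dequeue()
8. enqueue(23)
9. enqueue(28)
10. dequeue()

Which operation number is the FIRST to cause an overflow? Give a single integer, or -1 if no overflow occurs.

1. enqueue(58): size=1
2. enqueue(70): size=2
3. dequeue(): size=1
4. enqueue(15): size=2
5. enqueue(26): size=3
6. enqueue(35): size=4
7. dequeue(): size=3
8. enqueue(23): size=4
9. enqueue(28): size=4=cap → OVERFLOW (fail)
10. dequeue(): size=3

Answer: 9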